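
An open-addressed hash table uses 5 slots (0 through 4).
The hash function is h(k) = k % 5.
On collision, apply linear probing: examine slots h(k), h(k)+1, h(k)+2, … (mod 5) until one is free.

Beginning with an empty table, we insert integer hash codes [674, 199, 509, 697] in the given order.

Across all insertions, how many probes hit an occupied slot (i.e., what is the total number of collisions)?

3

Insert 674: h=4, slot 4 empty → index 4.
Insert 199: h=4, slot 4 occupied → index 0.
Insert 509: h=4, slots 4,0 occupied → index 1.
Insert 697: h=2, slot 2 empty → index 2.
Table: [199, 509, 697, ., 674]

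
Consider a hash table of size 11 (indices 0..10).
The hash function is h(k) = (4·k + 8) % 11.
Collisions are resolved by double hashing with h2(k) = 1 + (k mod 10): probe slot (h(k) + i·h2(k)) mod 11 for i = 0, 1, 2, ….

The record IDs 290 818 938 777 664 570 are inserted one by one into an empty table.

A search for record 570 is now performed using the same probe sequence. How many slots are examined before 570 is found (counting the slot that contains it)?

Insert 290: h=2, slot 2 empty => index 2.
Insert 818: h=2, h2=9, slot 2 occupied => index 0.
Insert 938: h=9, slot 9 empty => index 9.
Insert 777: h=3, slot 3 empty => index 3.
Insert 664: h=2, h2=5, slot 2 occupied => index 7.
Insert 570: h=0, h2=1, slot 0 occupied => index 1.
Table: [818, 570, 290, 777, —, —, —, 664, —, 938, —]
Lookup 570: h=0, h2=1, probe 0,1 → found at 1.

2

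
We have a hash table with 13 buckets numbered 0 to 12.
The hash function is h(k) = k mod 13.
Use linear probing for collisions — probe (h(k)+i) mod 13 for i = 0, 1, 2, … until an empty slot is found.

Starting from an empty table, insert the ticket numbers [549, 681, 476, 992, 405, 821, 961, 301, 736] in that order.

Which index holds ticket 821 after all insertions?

Insert 549: h=3, slot 3 empty => index 3.
Insert 681: h=5, slot 5 empty => index 5.
Insert 476: h=8, slot 8 empty => index 8.
Insert 992: h=4, slot 4 empty => index 4.
Insert 405: h=2, slot 2 empty => index 2.
Insert 821: h=2, slots 2,3,4,5 occupied => index 6.
Insert 961: h=12, slot 12 empty => index 12.
Insert 301: h=2, slots 2,3,4,5,6 occupied => index 7.
Insert 736: h=8, slot 8 occupied => index 9.
Table: [., ., 405, 549, 992, 681, 821, 301, 476, 736, ., ., 961]

6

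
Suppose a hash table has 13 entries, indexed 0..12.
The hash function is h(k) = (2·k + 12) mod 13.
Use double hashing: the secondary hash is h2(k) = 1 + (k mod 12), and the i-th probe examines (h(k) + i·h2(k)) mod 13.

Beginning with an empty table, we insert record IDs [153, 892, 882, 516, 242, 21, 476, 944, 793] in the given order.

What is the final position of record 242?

5

153 hashes to 6; slot 6 is free -> place at 6.
892 hashes to 2; slot 2 is free -> place at 2.
882 hashes to 8; slot 8 is free -> place at 8.
516 hashes to 4; slot 4 is free -> place at 4.
242 hashes to 2, h2=3; 2 taken -> place at 5.
21 hashes to 2, h2=10; 2 taken -> place at 12.
476 hashes to 2, h2=9; 2 taken -> place at 11.
944 hashes to 2, h2=9; 2,11 taken -> place at 7.
793 hashes to 12, h2=2; 12 taken -> place at 1.
Table: [_, 793, 892, _, 516, 242, 153, 944, 882, _, _, 476, 21]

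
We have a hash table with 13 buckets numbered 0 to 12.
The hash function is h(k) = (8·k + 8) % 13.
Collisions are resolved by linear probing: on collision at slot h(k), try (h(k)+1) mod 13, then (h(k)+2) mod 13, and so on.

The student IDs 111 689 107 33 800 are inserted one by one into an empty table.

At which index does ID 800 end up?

111: h=12 → slot 12
689: h=8 → slot 8
107: h=6 → slot 6
33: h=12, probe 12,0 → slot 0
800: h=12, probe 12,0,1 → slot 1
Table: [33, 800, —, —, —, —, 107, —, 689, —, —, —, 111]

1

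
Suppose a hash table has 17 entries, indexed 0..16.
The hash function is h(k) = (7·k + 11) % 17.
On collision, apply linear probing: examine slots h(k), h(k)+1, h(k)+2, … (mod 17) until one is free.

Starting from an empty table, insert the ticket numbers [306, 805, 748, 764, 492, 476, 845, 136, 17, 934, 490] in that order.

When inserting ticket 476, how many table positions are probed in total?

3

Insert 306: h=11, slot 11 empty -> index 11.
Insert 805: h=2, slot 2 empty -> index 2.
Insert 748: h=11, slot 11 occupied -> index 12.
Insert 764: h=4, slot 4 empty -> index 4.
Insert 492: h=4, slot 4 occupied -> index 5.
Insert 476: h=11, slots 11,12 occupied -> index 13.
Insert 845: h=10, slot 10 empty -> index 10.
Insert 136: h=11, slots 11,12,13 occupied -> index 14.
Insert 17: h=11, slots 11,12,13,14 occupied -> index 15.
Insert 934: h=4, slots 4,5 occupied -> index 6.
Insert 490: h=7, slot 7 empty -> index 7.
Table: [∅, ∅, 805, ∅, 764, 492, 934, 490, ∅, ∅, 845, 306, 748, 476, 136, 17, ∅]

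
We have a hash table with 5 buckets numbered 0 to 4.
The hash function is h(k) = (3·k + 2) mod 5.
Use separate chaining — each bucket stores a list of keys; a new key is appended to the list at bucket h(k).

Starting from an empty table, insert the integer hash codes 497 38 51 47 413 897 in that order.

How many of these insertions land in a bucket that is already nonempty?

497 -> bucket 3
38 -> bucket 1
51 -> bucket 0
47 -> bucket 3 (collision)
413 -> bucket 1 (collision)
897 -> bucket 3 (collision)
Final buckets:
0: 51
1: 38 -> 413
2: -
3: 497 -> 47 -> 897
4: -

3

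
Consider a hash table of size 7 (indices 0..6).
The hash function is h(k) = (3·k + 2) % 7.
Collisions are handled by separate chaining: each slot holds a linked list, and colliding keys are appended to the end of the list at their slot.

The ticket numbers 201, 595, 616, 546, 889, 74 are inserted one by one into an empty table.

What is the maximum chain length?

4

201 -> bucket 3
595 -> bucket 2
616 -> bucket 2 (collision)
546 -> bucket 2 (collision)
889 -> bucket 2 (collision)
74 -> bucket 0
Final buckets:
0: 74
1: ∅
2: 595 -> 616 -> 546 -> 889
3: 201
4: ∅
5: ∅
6: ∅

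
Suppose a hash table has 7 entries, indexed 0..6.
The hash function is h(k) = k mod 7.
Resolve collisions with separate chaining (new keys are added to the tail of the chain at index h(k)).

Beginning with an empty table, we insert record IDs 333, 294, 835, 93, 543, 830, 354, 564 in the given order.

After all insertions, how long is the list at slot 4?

5

Insert 333: h=4, bucket 4 empty -> new chain.
Insert 294: h=0, bucket 0 empty -> new chain.
Insert 835: h=2, bucket 2 empty -> new chain.
Insert 93: h=2, bucket 2 nonempty -> append to chain.
Insert 543: h=4, bucket 4 nonempty -> append to chain.
Insert 830: h=4, bucket 4 nonempty -> append to chain.
Insert 354: h=4, bucket 4 nonempty -> append to chain.
Insert 564: h=4, bucket 4 nonempty -> append to chain.
Final buckets:
0: 294
1: -
2: 835 -> 93
3: -
4: 333 -> 543 -> 830 -> 354 -> 564
5: -
6: -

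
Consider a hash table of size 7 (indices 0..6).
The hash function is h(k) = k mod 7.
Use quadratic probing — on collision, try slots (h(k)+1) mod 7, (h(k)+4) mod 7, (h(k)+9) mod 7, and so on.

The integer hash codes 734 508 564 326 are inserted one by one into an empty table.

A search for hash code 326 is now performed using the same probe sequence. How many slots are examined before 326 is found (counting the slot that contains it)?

Insert 734: h=6, slot 6 empty → index 6.
Insert 508: h=4, slot 4 empty → index 4.
Insert 564: h=4, slot 4 occupied → index 5.
Insert 326: h=4, slots 4,5 occupied → index 1.
Table: [∅, 326, ∅, ∅, 508, 564, 734]
Lookup 326: h=4, probe 4,5,1 → found at 1.

3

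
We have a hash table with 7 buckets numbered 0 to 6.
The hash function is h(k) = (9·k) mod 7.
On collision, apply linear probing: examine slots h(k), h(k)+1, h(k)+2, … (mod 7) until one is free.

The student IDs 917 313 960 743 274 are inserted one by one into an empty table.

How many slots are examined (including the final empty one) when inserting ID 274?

Insert 917: h=0, slot 0 empty -> index 0.
Insert 313: h=3, slot 3 empty -> index 3.
Insert 960: h=2, slot 2 empty -> index 2.
Insert 743: h=2, slots 2,3 occupied -> index 4.
Insert 274: h=2, slots 2,3,4 occupied -> index 5.
Table: [917, -, 960, 313, 743, 274, -]

4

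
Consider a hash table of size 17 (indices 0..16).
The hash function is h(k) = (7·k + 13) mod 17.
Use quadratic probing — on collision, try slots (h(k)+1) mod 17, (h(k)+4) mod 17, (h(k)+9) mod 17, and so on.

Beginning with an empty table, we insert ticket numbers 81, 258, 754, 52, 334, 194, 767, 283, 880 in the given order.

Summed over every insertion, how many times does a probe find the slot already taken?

81 hashes to 2; slot 2 is free => place at 2.
258 hashes to 0; slot 0 is free => place at 0.
754 hashes to 4; slot 4 is free => place at 4.
52 hashes to 3; slot 3 is free => place at 3.
334 hashes to 5; slot 5 is free => place at 5.
194 hashes to 11; slot 11 is free => place at 11.
767 hashes to 10; slot 10 is free => place at 10.
283 hashes to 5; 5 taken => place at 6.
880 hashes to 2; 2,3,6,11 taken => place at 1.
Table: [258, 880, 81, 52, 754, 334, 283, ∅, ∅, ∅, 767, 194, ∅, ∅, ∅, ∅, ∅]

5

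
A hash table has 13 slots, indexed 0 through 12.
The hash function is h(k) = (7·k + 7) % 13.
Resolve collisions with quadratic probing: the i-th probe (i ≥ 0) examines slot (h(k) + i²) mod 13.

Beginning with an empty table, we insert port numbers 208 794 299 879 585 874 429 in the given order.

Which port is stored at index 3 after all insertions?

585

Insert 208: h=7, slot 7 empty -> index 7.
Insert 794: h=1, slot 1 empty -> index 1.
Insert 299: h=7, slot 7 occupied -> index 8.
Insert 879: h=11, slot 11 empty -> index 11.
Insert 585: h=7, slots 7,8,11 occupied -> index 3.
Insert 874: h=2, slot 2 empty -> index 2.
Insert 429: h=7, slots 7,8,11,3 occupied -> index 10.
Table: [., 794, 874, 585, ., ., ., 208, 299, ., 429, 879, .]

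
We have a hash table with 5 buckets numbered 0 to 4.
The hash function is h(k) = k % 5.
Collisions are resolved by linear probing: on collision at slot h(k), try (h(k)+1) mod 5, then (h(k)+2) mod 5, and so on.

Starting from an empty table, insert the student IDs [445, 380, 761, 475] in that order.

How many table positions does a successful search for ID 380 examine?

445 hashes to 0; slot 0 is free → place at 0.
380 hashes to 0; 0 taken → place at 1.
761 hashes to 1; 1 taken → place at 2.
475 hashes to 0; 0,1,2 taken → place at 3.
Table: [445, 380, 761, 475, .]
Lookup 380: h=0, probe 0,1 → found at 1.

2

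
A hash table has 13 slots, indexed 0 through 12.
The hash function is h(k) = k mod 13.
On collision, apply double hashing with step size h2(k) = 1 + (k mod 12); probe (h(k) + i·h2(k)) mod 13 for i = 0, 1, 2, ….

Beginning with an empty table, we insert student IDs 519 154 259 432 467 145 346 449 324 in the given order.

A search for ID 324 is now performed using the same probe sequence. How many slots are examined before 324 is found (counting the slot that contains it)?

3

519 hashes to 12; slot 12 is free -> place at 12.
154 hashes to 11; slot 11 is free -> place at 11.
259 hashes to 12, h2=8; 12 taken -> place at 7.
432 hashes to 3; slot 3 is free -> place at 3.
467 hashes to 12, h2=12; 12,11 taken -> place at 10.
145 hashes to 2; slot 2 is free -> place at 2.
346 hashes to 8; slot 8 is free -> place at 8.
449 hashes to 7, h2=6; 7 taken -> place at 0.
324 hashes to 12, h2=1; 12,0 taken -> place at 1.
Table: [449, 324, 145, 432, -, -, -, 259, 346, -, 467, 154, 519]
Lookup 324: h=12, h2=1, probe 12,0,1 → found at 1.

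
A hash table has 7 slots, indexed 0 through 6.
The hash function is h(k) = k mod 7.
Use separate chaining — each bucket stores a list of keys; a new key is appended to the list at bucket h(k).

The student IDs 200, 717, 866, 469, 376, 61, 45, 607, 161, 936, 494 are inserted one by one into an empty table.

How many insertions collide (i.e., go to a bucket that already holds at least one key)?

7

200 → bucket 4
717 → bucket 3
866 → bucket 5
469 → bucket 0
376 → bucket 5 (collision)
61 → bucket 5 (collision)
45 → bucket 3 (collision)
607 → bucket 5 (collision)
161 → bucket 0 (collision)
936 → bucket 5 (collision)
494 → bucket 4 (collision)
Final buckets:
0: 469 -> 161
1: .
2: .
3: 717 -> 45
4: 200 -> 494
5: 866 -> 376 -> 61 -> 607 -> 936
6: .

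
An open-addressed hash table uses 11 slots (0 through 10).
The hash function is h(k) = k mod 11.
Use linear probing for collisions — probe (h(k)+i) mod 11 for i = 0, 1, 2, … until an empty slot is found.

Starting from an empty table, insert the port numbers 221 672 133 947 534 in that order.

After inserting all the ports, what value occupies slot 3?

221 hashes to 1; slot 1 is free => place at 1.
672 hashes to 1; 1 taken => place at 2.
133 hashes to 1; 1,2 taken => place at 3.
947 hashes to 1; 1,2,3 taken => place at 4.
534 hashes to 6; slot 6 is free => place at 6.
Table: [., 221, 672, 133, 947, ., 534, ., ., ., .]

133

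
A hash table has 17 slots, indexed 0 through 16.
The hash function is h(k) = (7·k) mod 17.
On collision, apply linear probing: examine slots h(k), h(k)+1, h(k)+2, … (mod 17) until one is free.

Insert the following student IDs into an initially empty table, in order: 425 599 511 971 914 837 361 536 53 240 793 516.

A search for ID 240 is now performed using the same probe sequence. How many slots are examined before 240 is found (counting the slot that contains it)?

5

Insert 425: h=0, slot 0 empty -> index 0.
Insert 599: h=11, slot 11 empty -> index 11.
Insert 511: h=7, slot 7 empty -> index 7.
Insert 971: h=14, slot 14 empty -> index 14.
Insert 914: h=6, slot 6 empty -> index 6.
Insert 837: h=11, slot 11 occupied -> index 12.
Insert 361: h=11, slots 11,12 occupied -> index 13.
Insert 536: h=12, slots 12,13,14 occupied -> index 15.
Insert 53: h=14, slots 14,15 occupied -> index 16.
Insert 240: h=14, slots 14,15,16,0 occupied -> index 1.
Insert 793: h=9, slot 9 empty -> index 9.
Insert 516: h=8, slot 8 empty -> index 8.
Table: [425, 240, ., ., ., ., 914, 511, 516, 793, ., 599, 837, 361, 971, 536, 53]
Lookup 240: h=14, probe 14,15,16,0,1 → found at 1.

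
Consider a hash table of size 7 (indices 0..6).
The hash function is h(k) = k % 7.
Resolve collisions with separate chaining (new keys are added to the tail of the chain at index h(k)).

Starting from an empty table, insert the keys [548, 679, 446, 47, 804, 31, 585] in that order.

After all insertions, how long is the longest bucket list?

Insert 548: h=2, bucket 2 empty -> new chain.
Insert 679: h=0, bucket 0 empty -> new chain.
Insert 446: h=5, bucket 5 empty -> new chain.
Insert 47: h=5, bucket 5 nonempty -> append to chain.
Insert 804: h=6, bucket 6 empty -> new chain.
Insert 31: h=3, bucket 3 empty -> new chain.
Insert 585: h=4, bucket 4 empty -> new chain.
Final buckets:
0: 679
1: —
2: 548
3: 31
4: 585
5: 446 -> 47
6: 804

2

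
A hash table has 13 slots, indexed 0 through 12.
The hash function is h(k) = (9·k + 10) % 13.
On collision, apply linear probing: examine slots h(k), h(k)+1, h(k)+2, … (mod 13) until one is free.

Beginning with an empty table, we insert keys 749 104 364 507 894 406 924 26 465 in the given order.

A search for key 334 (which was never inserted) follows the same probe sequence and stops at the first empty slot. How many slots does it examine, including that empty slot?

Insert 749: h=4, slot 4 empty → index 4.
Insert 104: h=10, slot 10 empty → index 10.
Insert 364: h=10, slot 10 occupied → index 11.
Insert 507: h=10, slots 10,11 occupied → index 12.
Insert 894: h=9, slot 9 empty → index 9.
Insert 406: h=11, slots 11,12 occupied → index 0.
Insert 924: h=6, slot 6 empty → index 6.
Insert 26: h=10, slots 10,11,12,0 occupied → index 1.
Insert 465: h=9, slots 9,10,11,12,0,1 occupied → index 2.
Table: [406, 26, 465, -, 749, -, 924, -, -, 894, 104, 364, 507]
Lookup 334: h=0, probe 0,1,2,3 → slot 3 empty, not found.

4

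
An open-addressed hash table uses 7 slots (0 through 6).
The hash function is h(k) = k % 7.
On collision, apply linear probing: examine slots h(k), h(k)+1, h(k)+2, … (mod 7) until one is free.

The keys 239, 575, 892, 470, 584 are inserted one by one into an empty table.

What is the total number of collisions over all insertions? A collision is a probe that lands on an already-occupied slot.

6

239: h=1 -> slot 1
575: h=1, probe 1,2 -> slot 2
892: h=3 -> slot 3
470: h=1, probe 1,2,3,4 -> slot 4
584: h=3, probe 3,4,5 -> slot 5
Table: [_, 239, 575, 892, 470, 584, _]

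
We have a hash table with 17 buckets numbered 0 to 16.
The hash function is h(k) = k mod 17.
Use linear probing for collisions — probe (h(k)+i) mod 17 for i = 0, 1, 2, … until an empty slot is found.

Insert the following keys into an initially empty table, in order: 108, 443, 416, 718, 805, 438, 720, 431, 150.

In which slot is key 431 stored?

108 hashes to 6; slot 6 is free → place at 6.
443 hashes to 1; slot 1 is free → place at 1.
416 hashes to 8; slot 8 is free → place at 8.
718 hashes to 4; slot 4 is free → place at 4.
805 hashes to 6; 6 taken → place at 7.
438 hashes to 13; slot 13 is free → place at 13.
720 hashes to 6; 6,7,8 taken → place at 9.
431 hashes to 6; 6,7,8,9 taken → place at 10.
150 hashes to 14; slot 14 is free → place at 14.
Table: [_, 443, _, _, 718, _, 108, 805, 416, 720, 431, _, _, 438, 150, _, _]

10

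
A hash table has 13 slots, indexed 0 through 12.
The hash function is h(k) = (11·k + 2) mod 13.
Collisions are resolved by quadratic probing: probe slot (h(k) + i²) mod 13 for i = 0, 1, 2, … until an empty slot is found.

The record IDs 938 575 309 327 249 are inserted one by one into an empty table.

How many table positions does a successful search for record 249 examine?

3

938: h=11 → slot 11
575: h=9 → slot 9
309: h=8 → slot 8
327: h=11, probe 11,12 → slot 12
249: h=11, probe 11,12,2 → slot 2
Table: [∅, ∅, 249, ∅, ∅, ∅, ∅, ∅, 309, 575, ∅, 938, 327]
Lookup 249: h=11, probe 11,12,2 → found at 2.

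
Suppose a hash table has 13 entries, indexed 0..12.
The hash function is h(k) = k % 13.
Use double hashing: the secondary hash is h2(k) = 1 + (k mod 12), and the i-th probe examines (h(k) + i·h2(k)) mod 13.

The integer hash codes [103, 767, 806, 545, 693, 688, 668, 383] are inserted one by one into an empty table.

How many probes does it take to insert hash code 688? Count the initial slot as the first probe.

103: h=12 → slot 12
767: h=0 → slot 0
806: h=0, h2=3, probe 0,3 → slot 3
545: h=12, h2=6, probe 12,5 → slot 5
693: h=4 → slot 4
688: h=12, h2=5, probe 12,4,9 → slot 9
668: h=5, h2=9, probe 5,1 → slot 1
383: h=6 → slot 6
Table: [767, 668, _, 806, 693, 545, 383, _, _, 688, _, _, 103]

3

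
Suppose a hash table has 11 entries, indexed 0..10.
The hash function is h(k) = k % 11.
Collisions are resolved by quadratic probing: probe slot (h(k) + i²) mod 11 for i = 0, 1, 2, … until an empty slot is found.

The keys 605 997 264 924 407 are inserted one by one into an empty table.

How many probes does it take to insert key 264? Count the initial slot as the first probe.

Insert 605: h=0, slot 0 empty -> index 0.
Insert 997: h=7, slot 7 empty -> index 7.
Insert 264: h=0, slot 0 occupied -> index 1.
Insert 924: h=0, slots 0,1 occupied -> index 4.
Insert 407: h=0, slots 0,1,4 occupied -> index 9.
Table: [605, 264, —, —, 924, —, —, 997, —, 407, —]

2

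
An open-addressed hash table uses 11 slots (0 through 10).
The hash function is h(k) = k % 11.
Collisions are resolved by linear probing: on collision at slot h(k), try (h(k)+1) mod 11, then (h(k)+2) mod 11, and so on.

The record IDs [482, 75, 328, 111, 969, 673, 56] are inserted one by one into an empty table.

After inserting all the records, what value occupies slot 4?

56

482 hashes to 9; slot 9 is free → place at 9.
75 hashes to 9; 9 taken → place at 10.
328 hashes to 9; 9,10 taken → place at 0.
111 hashes to 1; slot 1 is free → place at 1.
969 hashes to 1; 1 taken → place at 2.
673 hashes to 2; 2 taken → place at 3.
56 hashes to 1; 1,2,3 taken → place at 4.
Table: [328, 111, 969, 673, 56, —, —, —, —, 482, 75]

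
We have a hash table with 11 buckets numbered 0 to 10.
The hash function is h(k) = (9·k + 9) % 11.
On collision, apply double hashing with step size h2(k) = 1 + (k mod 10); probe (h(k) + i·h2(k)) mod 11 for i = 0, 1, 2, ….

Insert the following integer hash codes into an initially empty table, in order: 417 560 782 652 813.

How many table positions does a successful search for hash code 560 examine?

417 hashes to 0; slot 0 is free => place at 0.
560 hashes to 0, h2=1; 0 taken => place at 1.
782 hashes to 7; slot 7 is free => place at 7.
652 hashes to 3; slot 3 is free => place at 3.
813 hashes to 0, h2=4; 0 taken => place at 4.
Table: [417, 560, _, 652, 813, _, _, 782, _, _, _]
Lookup 560: h=0, h2=1, probe 0,1 → found at 1.

2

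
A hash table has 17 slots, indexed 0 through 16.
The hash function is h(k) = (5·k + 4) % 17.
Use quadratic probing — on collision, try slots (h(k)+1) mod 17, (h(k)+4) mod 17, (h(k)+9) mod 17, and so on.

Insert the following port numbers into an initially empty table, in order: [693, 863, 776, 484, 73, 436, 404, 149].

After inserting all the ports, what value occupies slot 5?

693 hashes to 1; slot 1 is free -> place at 1.
863 hashes to 1; 1 taken -> place at 2.
776 hashes to 8; slot 8 is free -> place at 8.
484 hashes to 10; slot 10 is free -> place at 10.
73 hashes to 12; slot 12 is free -> place at 12.
436 hashes to 8; 8 taken -> place at 9.
404 hashes to 1; 1,2 taken -> place at 5.
149 hashes to 1; 1,2,5,10 taken -> place at 0.
Table: [149, 693, 863, ., ., 404, ., ., 776, 436, 484, ., 73, ., ., ., .]

404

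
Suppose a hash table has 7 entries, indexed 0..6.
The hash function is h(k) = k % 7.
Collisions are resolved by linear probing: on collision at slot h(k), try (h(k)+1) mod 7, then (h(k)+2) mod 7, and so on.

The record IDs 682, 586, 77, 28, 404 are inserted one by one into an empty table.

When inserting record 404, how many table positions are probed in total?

2

682 hashes to 3; slot 3 is free -> place at 3.
586 hashes to 5; slot 5 is free -> place at 5.
77 hashes to 0; slot 0 is free -> place at 0.
28 hashes to 0; 0 taken -> place at 1.
404 hashes to 5; 5 taken -> place at 6.
Table: [77, 28, _, 682, _, 586, 404]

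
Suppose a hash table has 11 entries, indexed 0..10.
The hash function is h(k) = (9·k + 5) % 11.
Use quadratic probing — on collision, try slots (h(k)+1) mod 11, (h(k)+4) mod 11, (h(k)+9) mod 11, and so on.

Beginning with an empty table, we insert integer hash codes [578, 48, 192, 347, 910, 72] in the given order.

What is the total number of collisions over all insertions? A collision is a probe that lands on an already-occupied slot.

4

578 hashes to 4; slot 4 is free -> place at 4.
48 hashes to 8; slot 8 is free -> place at 8.
192 hashes to 6; slot 6 is free -> place at 6.
347 hashes to 4; 4 taken -> place at 5.
910 hashes to 0; slot 0 is free -> place at 0.
72 hashes to 4; 4,5,8 taken -> place at 2.
Table: [910, -, 72, -, 578, 347, 192, -, 48, -, -]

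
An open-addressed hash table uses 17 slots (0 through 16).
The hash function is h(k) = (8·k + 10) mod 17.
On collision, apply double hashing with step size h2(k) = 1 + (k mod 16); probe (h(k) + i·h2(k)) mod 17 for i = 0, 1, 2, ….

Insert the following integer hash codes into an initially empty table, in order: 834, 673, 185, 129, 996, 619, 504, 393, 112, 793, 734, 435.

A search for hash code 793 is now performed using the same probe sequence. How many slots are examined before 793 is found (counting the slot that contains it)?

3

834: h=1 → slot 1
673: h=5 → slot 5
185: h=11 → slot 11
129: h=5, h2=2, probe 5,7 → slot 7
996: h=5, h2=5, probe 5,10 → slot 10
619: h=15 → slot 15
504: h=13 → slot 13
393: h=9 → slot 9
112: h=5, h2=1, probe 5,6 → slot 6
793: h=13, h2=10, probe 13,6,16 → slot 16
734: h=0 → slot 0
435: h=5, h2=4, probe 5,9,13,0,4 → slot 4
Table: [734, 834, ∅, ∅, 435, 673, 112, 129, ∅, 393, 996, 185, ∅, 504, ∅, 619, 793]
Lookup 793: h=13, h2=10, probe 13,6,16 → found at 16.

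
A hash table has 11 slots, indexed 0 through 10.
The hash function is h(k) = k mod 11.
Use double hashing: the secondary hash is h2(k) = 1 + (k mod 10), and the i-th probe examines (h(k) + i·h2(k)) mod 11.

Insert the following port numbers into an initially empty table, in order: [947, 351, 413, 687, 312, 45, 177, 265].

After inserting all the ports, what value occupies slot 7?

45

Insert 947: h=1, slot 1 empty => index 1.
Insert 351: h=10, slot 10 empty => index 10.
Insert 413: h=6, slot 6 empty => index 6.
Insert 687: h=5, slot 5 empty => index 5.
Insert 312: h=4, slot 4 empty => index 4.
Insert 45: h=1, h2=6, slot 1 occupied => index 7.
Insert 177: h=1, h2=8, slot 1 occupied => index 9.
Insert 265: h=1, h2=6, slots 1,7 occupied => index 2.
Table: [—, 947, 265, —, 312, 687, 413, 45, —, 177, 351]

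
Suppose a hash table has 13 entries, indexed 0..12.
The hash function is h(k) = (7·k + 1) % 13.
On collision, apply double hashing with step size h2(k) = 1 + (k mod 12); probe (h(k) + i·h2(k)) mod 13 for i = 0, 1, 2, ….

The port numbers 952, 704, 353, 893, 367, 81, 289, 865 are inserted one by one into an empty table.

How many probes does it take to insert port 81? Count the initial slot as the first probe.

2

952 hashes to 9; slot 9 is free -> place at 9.
704 hashes to 2; slot 2 is free -> place at 2.
353 hashes to 2, h2=6; 2 taken -> place at 8.
893 hashes to 12; slot 12 is free -> place at 12.
367 hashes to 9, h2=8; 9 taken -> place at 4.
81 hashes to 9, h2=10; 9 taken -> place at 6.
289 hashes to 9, h2=2; 9 taken -> place at 11.
865 hashes to 11, h2=2; 11 taken -> place at 0.
Table: [865, -, 704, -, 367, -, 81, -, 353, 952, -, 289, 893]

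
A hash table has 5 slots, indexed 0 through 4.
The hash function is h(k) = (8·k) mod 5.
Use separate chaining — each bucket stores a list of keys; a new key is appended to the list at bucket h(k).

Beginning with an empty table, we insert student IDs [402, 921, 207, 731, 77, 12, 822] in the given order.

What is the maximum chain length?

5

402 → bucket 1
921 → bucket 3
207 → bucket 1 (collision)
731 → bucket 3 (collision)
77 → bucket 1 (collision)
12 → bucket 1 (collision)
822 → bucket 1 (collision)
Final buckets:
0: ∅
1: 402 -> 207 -> 77 -> 12 -> 822
2: ∅
3: 921 -> 731
4: ∅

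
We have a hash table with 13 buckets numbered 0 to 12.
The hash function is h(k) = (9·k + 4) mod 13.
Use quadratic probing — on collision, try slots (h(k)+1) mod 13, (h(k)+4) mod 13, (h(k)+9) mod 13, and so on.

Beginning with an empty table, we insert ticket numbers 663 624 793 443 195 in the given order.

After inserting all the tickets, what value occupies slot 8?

663 hashes to 4; slot 4 is free => place at 4.
624 hashes to 4; 4 taken => place at 5.
793 hashes to 4; 4,5 taken => place at 8.
443 hashes to 0; slot 0 is free => place at 0.
195 hashes to 4; 4,5,8,0 taken => place at 7.
Table: [443, ., ., ., 663, 624, ., 195, 793, ., ., ., .]

793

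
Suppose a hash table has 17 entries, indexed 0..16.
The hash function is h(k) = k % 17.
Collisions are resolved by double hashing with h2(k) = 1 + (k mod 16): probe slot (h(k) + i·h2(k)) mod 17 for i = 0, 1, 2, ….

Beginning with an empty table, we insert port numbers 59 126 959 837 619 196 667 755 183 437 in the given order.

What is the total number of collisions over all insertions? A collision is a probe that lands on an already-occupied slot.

4

59 hashes to 8; slot 8 is free → place at 8.
126 hashes to 7; slot 7 is free → place at 7.
959 hashes to 7, h2=16; 7 taken → place at 6.
837 hashes to 4; slot 4 is free → place at 4.
619 hashes to 7, h2=12; 7 taken → place at 2.
196 hashes to 9; slot 9 is free → place at 9.
667 hashes to 4, h2=12; 4 taken → place at 16.
755 hashes to 7, h2=4; 7 taken → place at 11.
183 hashes to 13; slot 13 is free → place at 13.
437 hashes to 12; slot 12 is free → place at 12.
Table: [-, -, 619, -, 837, -, 959, 126, 59, 196, -, 755, 437, 183, -, -, 667]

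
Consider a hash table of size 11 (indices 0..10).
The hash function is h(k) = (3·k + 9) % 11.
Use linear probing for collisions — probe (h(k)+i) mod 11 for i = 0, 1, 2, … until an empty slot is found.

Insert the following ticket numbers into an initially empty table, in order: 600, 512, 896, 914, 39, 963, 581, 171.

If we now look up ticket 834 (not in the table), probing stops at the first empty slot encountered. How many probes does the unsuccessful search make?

Insert 600: h=5, slot 5 empty → index 5.
Insert 512: h=5, slot 5 occupied → index 6.
Insert 896: h=2, slot 2 empty → index 2.
Insert 914: h=1, slot 1 empty → index 1.
Insert 39: h=5, slots 5,6 occupied → index 7.
Insert 963: h=5, slots 5,6,7 occupied → index 8.
Insert 581: h=3, slot 3 empty → index 3.
Insert 171: h=5, slots 5,6,7,8 occupied → index 9.
Table: [∅, 914, 896, 581, ∅, 600, 512, 39, 963, 171, ∅]
Lookup 834: h=3, probe 3,4 → slot 4 empty, not found.

2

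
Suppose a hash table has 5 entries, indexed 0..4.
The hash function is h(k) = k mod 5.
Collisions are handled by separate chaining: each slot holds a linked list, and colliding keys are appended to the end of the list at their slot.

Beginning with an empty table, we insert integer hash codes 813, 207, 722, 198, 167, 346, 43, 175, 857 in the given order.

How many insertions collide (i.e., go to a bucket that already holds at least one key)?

Insert 813: h=3, bucket 3 empty -> new chain.
Insert 207: h=2, bucket 2 empty -> new chain.
Insert 722: h=2, bucket 2 nonempty -> append to chain.
Insert 198: h=3, bucket 3 nonempty -> append to chain.
Insert 167: h=2, bucket 2 nonempty -> append to chain.
Insert 346: h=1, bucket 1 empty -> new chain.
Insert 43: h=3, bucket 3 nonempty -> append to chain.
Insert 175: h=0, bucket 0 empty -> new chain.
Insert 857: h=2, bucket 2 nonempty -> append to chain.
Final buckets:
0: 175
1: 346
2: 207 -> 722 -> 167 -> 857
3: 813 -> 198 -> 43
4: _

5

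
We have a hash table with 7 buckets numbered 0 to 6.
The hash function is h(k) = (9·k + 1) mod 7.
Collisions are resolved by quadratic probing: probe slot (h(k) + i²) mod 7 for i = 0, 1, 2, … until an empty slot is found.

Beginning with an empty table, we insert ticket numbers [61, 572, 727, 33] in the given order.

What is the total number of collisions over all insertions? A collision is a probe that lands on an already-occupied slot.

3

61 hashes to 4; slot 4 is free → place at 4.
572 hashes to 4; 4 taken → place at 5.
727 hashes to 6; slot 6 is free → place at 6.
33 hashes to 4; 4,5 taken → place at 1.
Table: [—, 33, —, —, 61, 572, 727]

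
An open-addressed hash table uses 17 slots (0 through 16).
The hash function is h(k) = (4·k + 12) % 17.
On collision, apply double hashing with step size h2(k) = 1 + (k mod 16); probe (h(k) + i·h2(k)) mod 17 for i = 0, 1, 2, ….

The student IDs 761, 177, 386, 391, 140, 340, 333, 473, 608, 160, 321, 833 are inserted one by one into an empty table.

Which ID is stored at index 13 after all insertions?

761

761 hashes to 13; slot 13 is free -> place at 13.
177 hashes to 6; slot 6 is free -> place at 6.
386 hashes to 9; slot 9 is free -> place at 9.
391 hashes to 12; slot 12 is free -> place at 12.
140 hashes to 11; slot 11 is free -> place at 11.
340 hashes to 12, h2=5; 12 taken -> place at 0.
333 hashes to 1; slot 1 is free -> place at 1.
473 hashes to 0, h2=10; 0 taken -> place at 10.
608 hashes to 13, h2=1; 13 taken -> place at 14.
160 hashes to 6, h2=1; 6 taken -> place at 7.
321 hashes to 4; slot 4 is free -> place at 4.
833 hashes to 12, h2=2; 12,14 taken -> place at 16.
Table: [340, 333, -, -, 321, -, 177, 160, -, 386, 473, 140, 391, 761, 608, -, 833]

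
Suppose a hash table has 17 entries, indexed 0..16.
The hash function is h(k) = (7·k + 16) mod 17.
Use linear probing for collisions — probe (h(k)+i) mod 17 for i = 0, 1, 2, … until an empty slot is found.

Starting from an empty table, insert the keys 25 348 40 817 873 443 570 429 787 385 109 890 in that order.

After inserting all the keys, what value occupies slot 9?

443

25 hashes to 4; slot 4 is free → place at 4.
348 hashes to 4; 4 taken → place at 5.
40 hashes to 7; slot 7 is free → place at 7.
817 hashes to 6; slot 6 is free → place at 6.
873 hashes to 7; 7 taken → place at 8.
443 hashes to 6; 6,7,8 taken → place at 9.
570 hashes to 11; slot 11 is free → place at 11.
429 hashes to 10; slot 10 is free → place at 10.
787 hashes to 0; slot 0 is free → place at 0.
385 hashes to 8; 8,9,10,11 taken → place at 12.
109 hashes to 14; slot 14 is free → place at 14.
890 hashes to 7; 7,8,9,10,11,12 taken → place at 13.
Table: [787, ., ., ., 25, 348, 817, 40, 873, 443, 429, 570, 385, 890, 109, ., .]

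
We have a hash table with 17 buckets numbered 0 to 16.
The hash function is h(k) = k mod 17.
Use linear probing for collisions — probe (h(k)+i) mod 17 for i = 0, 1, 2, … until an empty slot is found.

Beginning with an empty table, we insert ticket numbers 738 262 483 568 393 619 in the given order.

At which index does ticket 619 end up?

738 hashes to 7; slot 7 is free -> place at 7.
262 hashes to 7; 7 taken -> place at 8.
483 hashes to 7; 7,8 taken -> place at 9.
568 hashes to 7; 7,8,9 taken -> place at 10.
393 hashes to 2; slot 2 is free -> place at 2.
619 hashes to 7; 7,8,9,10 taken -> place at 11.
Table: [-, -, 393, -, -, -, -, 738, 262, 483, 568, 619, -, -, -, -, -]

11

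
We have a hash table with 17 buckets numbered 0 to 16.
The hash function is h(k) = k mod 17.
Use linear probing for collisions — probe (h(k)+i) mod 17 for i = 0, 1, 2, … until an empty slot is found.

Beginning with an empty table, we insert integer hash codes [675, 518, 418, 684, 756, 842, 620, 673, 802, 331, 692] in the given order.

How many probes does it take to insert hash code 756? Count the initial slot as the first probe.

675: h=12 -> slot 12
518: h=8 -> slot 8
418: h=10 -> slot 10
684: h=4 -> slot 4
756: h=8, probe 8,9 -> slot 9
842: h=9, probe 9,10,11 -> slot 11
620: h=8, probe 8,9,10,11,12,13 -> slot 13
673: h=10, probe 10,11,12,13,14 -> slot 14
802: h=3 -> slot 3
331: h=8, probe 8,9,10,11,12,13,14,15 -> slot 15
692: h=12, probe 12,13,14,15,16 -> slot 16
Table: [-, -, -, 802, 684, -, -, -, 518, 756, 418, 842, 675, 620, 673, 331, 692]

2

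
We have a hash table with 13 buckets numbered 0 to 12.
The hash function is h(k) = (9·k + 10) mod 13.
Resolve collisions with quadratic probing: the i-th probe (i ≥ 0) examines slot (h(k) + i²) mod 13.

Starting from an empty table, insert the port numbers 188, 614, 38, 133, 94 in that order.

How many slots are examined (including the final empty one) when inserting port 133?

188: h=12 → slot 12
614: h=11 → slot 11
38: h=1 → slot 1
133: h=11, probe 11,12,2 → slot 2
94: h=11, probe 11,12,2,7 → slot 7
Table: [∅, 38, 133, ∅, ∅, ∅, ∅, 94, ∅, ∅, ∅, 614, 188]

3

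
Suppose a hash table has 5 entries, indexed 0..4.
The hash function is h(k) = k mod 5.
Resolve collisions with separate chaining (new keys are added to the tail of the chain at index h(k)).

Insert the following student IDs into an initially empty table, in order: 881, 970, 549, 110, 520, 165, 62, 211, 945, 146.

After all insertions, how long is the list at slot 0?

5

Insert 881: h=1, bucket 1 empty → new chain.
Insert 970: h=0, bucket 0 empty → new chain.
Insert 549: h=4, bucket 4 empty → new chain.
Insert 110: h=0, bucket 0 nonempty → append to chain.
Insert 520: h=0, bucket 0 nonempty → append to chain.
Insert 165: h=0, bucket 0 nonempty → append to chain.
Insert 62: h=2, bucket 2 empty → new chain.
Insert 211: h=1, bucket 1 nonempty → append to chain.
Insert 945: h=0, bucket 0 nonempty → append to chain.
Insert 146: h=1, bucket 1 nonempty → append to chain.
Final buckets:
0: 970 -> 110 -> 520 -> 165 -> 945
1: 881 -> 211 -> 146
2: 62
3: .
4: 549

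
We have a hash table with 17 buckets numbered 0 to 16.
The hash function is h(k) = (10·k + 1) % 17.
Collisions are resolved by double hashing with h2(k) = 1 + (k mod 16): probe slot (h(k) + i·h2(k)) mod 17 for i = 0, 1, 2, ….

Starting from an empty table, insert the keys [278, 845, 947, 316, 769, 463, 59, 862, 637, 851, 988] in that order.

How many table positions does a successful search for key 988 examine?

4

278: h=10 → slot 10
845: h=2 → slot 2
947: h=2, h2=4, probe 2,6 → slot 6
316: h=16 → slot 16
769: h=7 → slot 7
463: h=7, h2=16, probe 7,6,5 → slot 5
59: h=13 → slot 13
862: h=2, h2=15, probe 2,0 → slot 0
637: h=13, h2=14, probe 13,10,7,4 → slot 4
851: h=11 → slot 11
988: h=4, h2=13, probe 4,0,13,9 → slot 9
Table: [862, ∅, 845, ∅, 637, 463, 947, 769, ∅, 988, 278, 851, ∅, 59, ∅, ∅, 316]
Lookup 988: h=4, h2=13, probe 4,0,13,9 → found at 9.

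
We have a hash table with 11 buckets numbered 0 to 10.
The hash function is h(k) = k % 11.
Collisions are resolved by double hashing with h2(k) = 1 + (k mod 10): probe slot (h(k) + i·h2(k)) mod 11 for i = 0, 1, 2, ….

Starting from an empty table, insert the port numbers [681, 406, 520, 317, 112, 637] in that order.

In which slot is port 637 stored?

681: h=10 -> slot 10
406: h=10, h2=7, probe 10,6 -> slot 6
520: h=3 -> slot 3
317: h=9 -> slot 9
112: h=2 -> slot 2
637: h=10, h2=8, probe 10,7 -> slot 7
Table: [_, _, 112, 520, _, _, 406, 637, _, 317, 681]

7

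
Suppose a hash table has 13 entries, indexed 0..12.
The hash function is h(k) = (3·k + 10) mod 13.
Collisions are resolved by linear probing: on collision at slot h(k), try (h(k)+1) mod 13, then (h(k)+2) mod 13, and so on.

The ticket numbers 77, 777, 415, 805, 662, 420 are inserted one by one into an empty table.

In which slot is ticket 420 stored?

77 hashes to 7; slot 7 is free => place at 7.
777 hashes to 1; slot 1 is free => place at 1.
415 hashes to 7; 7 taken => place at 8.
805 hashes to 7; 7,8 taken => place at 9.
662 hashes to 7; 7,8,9 taken => place at 10.
420 hashes to 9; 9,10 taken => place at 11.
Table: [., 777, ., ., ., ., ., 77, 415, 805, 662, 420, .]

11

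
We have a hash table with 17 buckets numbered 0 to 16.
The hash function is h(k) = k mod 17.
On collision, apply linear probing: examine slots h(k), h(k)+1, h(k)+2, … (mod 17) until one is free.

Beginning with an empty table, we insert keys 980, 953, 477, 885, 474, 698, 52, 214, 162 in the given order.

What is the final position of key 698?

4

980 hashes to 11; slot 11 is free → place at 11.
953 hashes to 1; slot 1 is free → place at 1.
477 hashes to 1; 1 taken → place at 2.
885 hashes to 1; 1,2 taken → place at 3.
474 hashes to 15; slot 15 is free → place at 15.
698 hashes to 1; 1,2,3 taken → place at 4.
52 hashes to 1; 1,2,3,4 taken → place at 5.
214 hashes to 10; slot 10 is free → place at 10.
162 hashes to 9; slot 9 is free → place at 9.
Table: [-, 953, 477, 885, 698, 52, -, -, -, 162, 214, 980, -, -, -, 474, -]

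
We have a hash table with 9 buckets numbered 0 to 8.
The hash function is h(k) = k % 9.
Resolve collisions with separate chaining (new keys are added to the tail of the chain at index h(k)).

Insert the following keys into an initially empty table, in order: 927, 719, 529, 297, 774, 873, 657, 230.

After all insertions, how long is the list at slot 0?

Insert 927: h=0, bucket 0 empty → new chain.
Insert 719: h=8, bucket 8 empty → new chain.
Insert 529: h=7, bucket 7 empty → new chain.
Insert 297: h=0, bucket 0 nonempty → append to chain.
Insert 774: h=0, bucket 0 nonempty → append to chain.
Insert 873: h=0, bucket 0 nonempty → append to chain.
Insert 657: h=0, bucket 0 nonempty → append to chain.
Insert 230: h=5, bucket 5 empty → new chain.
Final buckets:
0: 927 -> 297 -> 774 -> 873 -> 657
1: ∅
2: ∅
3: ∅
4: ∅
5: 230
6: ∅
7: 529
8: 719

5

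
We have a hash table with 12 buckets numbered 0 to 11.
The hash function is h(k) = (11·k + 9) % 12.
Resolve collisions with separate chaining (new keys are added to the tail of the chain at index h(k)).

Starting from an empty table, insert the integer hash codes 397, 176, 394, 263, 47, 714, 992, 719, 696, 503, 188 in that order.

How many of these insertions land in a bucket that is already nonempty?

5

Insert 397: h=8, bucket 8 empty -> new chain.
Insert 176: h=1, bucket 1 empty -> new chain.
Insert 394: h=11, bucket 11 empty -> new chain.
Insert 263: h=10, bucket 10 empty -> new chain.
Insert 47: h=10, bucket 10 nonempty -> append to chain.
Insert 714: h=3, bucket 3 empty -> new chain.
Insert 992: h=1, bucket 1 nonempty -> append to chain.
Insert 719: h=10, bucket 10 nonempty -> append to chain.
Insert 696: h=9, bucket 9 empty -> new chain.
Insert 503: h=10, bucket 10 nonempty -> append to chain.
Insert 188: h=1, bucket 1 nonempty -> append to chain.
Final buckets:
0: ∅
1: 176 -> 992 -> 188
2: ∅
3: 714
4: ∅
5: ∅
6: ∅
7: ∅
8: 397
9: 696
10: 263 -> 47 -> 719 -> 503
11: 394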